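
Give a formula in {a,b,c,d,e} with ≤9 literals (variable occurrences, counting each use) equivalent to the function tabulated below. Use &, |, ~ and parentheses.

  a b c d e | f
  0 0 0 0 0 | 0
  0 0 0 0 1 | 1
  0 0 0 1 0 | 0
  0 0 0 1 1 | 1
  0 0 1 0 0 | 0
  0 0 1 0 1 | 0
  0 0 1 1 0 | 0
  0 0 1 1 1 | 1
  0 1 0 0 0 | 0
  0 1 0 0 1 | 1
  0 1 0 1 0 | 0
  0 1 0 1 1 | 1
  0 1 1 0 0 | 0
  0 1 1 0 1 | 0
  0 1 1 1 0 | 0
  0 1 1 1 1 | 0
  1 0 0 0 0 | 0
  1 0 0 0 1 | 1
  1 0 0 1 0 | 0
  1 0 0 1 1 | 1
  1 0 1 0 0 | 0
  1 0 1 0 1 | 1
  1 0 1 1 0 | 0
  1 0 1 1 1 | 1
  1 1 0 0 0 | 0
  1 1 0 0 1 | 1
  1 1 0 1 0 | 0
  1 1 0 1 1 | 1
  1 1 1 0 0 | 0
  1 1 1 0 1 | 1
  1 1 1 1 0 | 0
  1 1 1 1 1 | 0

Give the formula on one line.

(((d & e) & (~d | ~b)) | (e & (~c | (a & ~d))))

  (d & e) = 00010001000100010001000100010001
  ~d = 11001100110011001100110011001100
  ~b = 11111111000000001111111100000000
  (~d | ~b) = 11111111110011001111111111001100
  ((d & e) & (~d | ~b)) = 00010001000000000001000100000000
  ~c = 11110000111100001111000011110000
  (a & ~d) = 00000000000000001100110011001100
  (~c | (a & ~d)) = 11110000111100001111110011111100
  (e & (~c | (a & ~d))) = 01010000010100000101010001010100
  (((d & e) & (~d | ~b)) | (e & (~c | (a & ~d)))) = 01010001010100000101010101010100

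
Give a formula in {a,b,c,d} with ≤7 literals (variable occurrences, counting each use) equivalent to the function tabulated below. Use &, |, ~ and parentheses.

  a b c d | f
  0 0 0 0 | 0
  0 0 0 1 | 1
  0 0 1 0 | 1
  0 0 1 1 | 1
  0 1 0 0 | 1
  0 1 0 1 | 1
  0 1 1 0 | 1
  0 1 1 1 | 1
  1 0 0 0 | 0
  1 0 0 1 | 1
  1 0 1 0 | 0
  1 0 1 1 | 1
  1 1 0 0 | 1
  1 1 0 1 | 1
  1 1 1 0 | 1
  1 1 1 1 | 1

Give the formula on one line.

  ~a = 1111111100000000
  (~a & c) = 0011001100000000
  (d | b) = 0101111101011111
  ((~a & c) | (d | b)) = 0111111101011111

((~a & c) | (d | b))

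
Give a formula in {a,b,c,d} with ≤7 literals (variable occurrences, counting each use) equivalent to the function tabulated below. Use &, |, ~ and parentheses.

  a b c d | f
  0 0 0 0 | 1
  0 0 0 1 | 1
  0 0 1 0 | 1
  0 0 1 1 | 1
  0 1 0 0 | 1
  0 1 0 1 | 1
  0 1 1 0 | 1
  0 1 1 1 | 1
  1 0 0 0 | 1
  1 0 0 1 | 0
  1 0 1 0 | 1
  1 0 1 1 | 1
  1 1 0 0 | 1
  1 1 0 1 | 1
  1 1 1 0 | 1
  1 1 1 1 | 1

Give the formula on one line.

  ~a = 1111111100000000
  (b | d) = 0101111101011111
  ((b | d) & c) = 0001001100010011
  ~d = 1010101010101010
  (b | ~d) = 1010111110101111
  (a & (b | ~d)) = 0000000010101111
  (((b | d) & c) | (a & (b | ~d))) = 0001001110111111
  (~a | (((b | d) & c) | (a & (b | ~d)))) = 1111111110111111

(~a | (((b | d) & c) | (a & (b | ~d))))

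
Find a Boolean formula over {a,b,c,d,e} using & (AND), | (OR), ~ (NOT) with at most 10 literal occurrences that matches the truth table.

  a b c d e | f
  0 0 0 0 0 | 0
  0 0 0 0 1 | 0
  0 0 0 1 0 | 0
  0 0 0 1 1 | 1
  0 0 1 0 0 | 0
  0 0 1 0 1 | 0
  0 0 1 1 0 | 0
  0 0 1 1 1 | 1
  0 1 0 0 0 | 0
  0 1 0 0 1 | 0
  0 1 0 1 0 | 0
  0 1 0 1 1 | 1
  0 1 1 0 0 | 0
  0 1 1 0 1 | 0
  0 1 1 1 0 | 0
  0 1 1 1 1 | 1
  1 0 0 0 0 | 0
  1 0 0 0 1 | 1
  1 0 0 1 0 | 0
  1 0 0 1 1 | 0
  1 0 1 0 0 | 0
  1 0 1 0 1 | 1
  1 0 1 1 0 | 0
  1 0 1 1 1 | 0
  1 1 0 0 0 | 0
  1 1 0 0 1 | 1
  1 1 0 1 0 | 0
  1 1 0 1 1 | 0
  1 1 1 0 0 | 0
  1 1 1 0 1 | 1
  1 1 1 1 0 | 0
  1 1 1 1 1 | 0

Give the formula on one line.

  ~e = 10101010101010101010101010101010
  (~e | a) = 10101010101010101111111111111111
  ((~e | a) & e) = 00000000000000000101010101010101
  (((~e | a) & e) | d) = 00110011001100110111011101110111
  ~a = 11111111111111110000000000000000
  ~d = 11001100110011001100110011001100
  (~a | ~d) = 11111111111111111100110011001100
  (e & (~a | ~d)) = 01010101010101010100010001000100
  ((((~e | a) & e) | d) & (e & (~a | ~d))) = 00010001000100010100010001000100

((((~e | a) & e) | d) & (e & (~a | ~d)))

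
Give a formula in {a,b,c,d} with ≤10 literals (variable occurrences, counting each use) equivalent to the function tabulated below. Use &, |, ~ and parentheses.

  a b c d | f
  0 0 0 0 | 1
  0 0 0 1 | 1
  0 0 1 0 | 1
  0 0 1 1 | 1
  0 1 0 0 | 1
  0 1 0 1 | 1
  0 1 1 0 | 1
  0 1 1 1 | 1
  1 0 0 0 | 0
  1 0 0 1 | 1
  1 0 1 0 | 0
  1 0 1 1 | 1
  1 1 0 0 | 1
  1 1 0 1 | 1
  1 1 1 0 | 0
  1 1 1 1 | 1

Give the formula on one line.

  ~a = 1111111100000000
  ~d = 1010101010101010
  (~d | c) = 1011101110111011
  (~a & (~d | c)) = 1011101100000000
  ~c = 1100110011001100
  (~c & a) = 0000000011001100
  ((~c & a) & b) = 0000000000001100
  (((~c & a) & b) | d) = 0101010101011101
  ((~a & (~d | c)) | (((~c & a) & b) | d)) = 1111111101011101

((~a & (~d | c)) | (((~c & a) & b) | d))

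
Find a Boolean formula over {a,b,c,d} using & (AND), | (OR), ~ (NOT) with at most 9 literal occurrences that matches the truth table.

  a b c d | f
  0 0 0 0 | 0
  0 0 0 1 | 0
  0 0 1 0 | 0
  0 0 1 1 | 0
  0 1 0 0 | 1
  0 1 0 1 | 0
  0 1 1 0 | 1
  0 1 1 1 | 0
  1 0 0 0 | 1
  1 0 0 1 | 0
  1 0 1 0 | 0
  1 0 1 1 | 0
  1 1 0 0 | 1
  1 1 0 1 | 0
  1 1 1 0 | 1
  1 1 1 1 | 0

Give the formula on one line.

(((a & ~c) & (c | ~d)) | (~d & b))

  ~c = 1100110011001100
  (a & ~c) = 0000000011001100
  ~d = 1010101010101010
  (c | ~d) = 1011101110111011
  ((a & ~c) & (c | ~d)) = 0000000010001000
  (~d & b) = 0000101000001010
  (((a & ~c) & (c | ~d)) | (~d & b)) = 0000101010001010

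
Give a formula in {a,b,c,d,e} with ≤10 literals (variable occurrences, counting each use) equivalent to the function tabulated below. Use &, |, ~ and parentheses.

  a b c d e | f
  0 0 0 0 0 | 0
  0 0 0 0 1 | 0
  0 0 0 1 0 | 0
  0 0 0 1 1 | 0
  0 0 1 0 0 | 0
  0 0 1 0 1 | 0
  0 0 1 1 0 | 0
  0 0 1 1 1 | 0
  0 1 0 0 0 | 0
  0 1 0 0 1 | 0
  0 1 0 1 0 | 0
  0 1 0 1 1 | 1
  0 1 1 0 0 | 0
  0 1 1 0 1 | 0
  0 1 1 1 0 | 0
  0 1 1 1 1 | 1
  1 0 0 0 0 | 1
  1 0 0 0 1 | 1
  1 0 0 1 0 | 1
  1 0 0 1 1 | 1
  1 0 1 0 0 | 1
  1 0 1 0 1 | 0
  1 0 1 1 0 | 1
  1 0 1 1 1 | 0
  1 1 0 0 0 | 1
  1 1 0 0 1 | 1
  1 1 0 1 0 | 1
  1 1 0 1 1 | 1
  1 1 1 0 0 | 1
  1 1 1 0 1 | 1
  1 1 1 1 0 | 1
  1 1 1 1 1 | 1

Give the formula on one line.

  ~e = 10101010101010101010101010101010
  (b | ~e) = 10101010111111111010101011111111
  ~b = 11111111000000001111111100000000
  (~b | d) = 11111111001100111111111100110011
  (e & (~b | d)) = 01010101000100010101010100010001
  ((b | ~e) & (e & (~b | d))) = 00000000000100010000000000010001
  (~e | b) = 10101010111111111010101011111111
  ~c = 11110000111100001111000011110000
  ((~e | b) | ~c) = 11111010111111111111101011111111
  (((~e | b) | ~c) & a) = 00000000000000001111101011111111
  (((b | ~e) & (e & (~b | d))) | (((~e | b) | ~c) & a)) = 00000000000100011111101011111111

(((b | ~e) & (e & (~b | d))) | (((~e | b) | ~c) & a))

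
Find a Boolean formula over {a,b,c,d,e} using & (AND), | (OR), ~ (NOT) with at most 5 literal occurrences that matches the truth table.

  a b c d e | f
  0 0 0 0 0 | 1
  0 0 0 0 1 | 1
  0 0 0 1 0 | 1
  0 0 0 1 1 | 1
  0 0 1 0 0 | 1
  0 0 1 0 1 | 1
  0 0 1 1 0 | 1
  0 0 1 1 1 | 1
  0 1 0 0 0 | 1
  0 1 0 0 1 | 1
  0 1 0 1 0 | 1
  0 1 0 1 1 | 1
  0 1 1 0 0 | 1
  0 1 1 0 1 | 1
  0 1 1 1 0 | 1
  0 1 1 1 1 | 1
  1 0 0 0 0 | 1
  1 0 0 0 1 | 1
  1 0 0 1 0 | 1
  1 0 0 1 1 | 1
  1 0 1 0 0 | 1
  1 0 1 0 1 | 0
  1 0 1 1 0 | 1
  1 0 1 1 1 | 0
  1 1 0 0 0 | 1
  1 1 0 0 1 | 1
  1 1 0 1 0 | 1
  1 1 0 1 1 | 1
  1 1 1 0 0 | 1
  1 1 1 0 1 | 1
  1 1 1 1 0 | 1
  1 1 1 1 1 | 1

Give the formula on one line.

((~c | (~e | ~a)) | b)

  ~c = 11110000111100001111000011110000
  ~e = 10101010101010101010101010101010
  ~a = 11111111111111110000000000000000
  (~e | ~a) = 11111111111111111010101010101010
  (~c | (~e | ~a)) = 11111111111111111111101011111010
  ((~c | (~e | ~a)) | b) = 11111111111111111111101011111111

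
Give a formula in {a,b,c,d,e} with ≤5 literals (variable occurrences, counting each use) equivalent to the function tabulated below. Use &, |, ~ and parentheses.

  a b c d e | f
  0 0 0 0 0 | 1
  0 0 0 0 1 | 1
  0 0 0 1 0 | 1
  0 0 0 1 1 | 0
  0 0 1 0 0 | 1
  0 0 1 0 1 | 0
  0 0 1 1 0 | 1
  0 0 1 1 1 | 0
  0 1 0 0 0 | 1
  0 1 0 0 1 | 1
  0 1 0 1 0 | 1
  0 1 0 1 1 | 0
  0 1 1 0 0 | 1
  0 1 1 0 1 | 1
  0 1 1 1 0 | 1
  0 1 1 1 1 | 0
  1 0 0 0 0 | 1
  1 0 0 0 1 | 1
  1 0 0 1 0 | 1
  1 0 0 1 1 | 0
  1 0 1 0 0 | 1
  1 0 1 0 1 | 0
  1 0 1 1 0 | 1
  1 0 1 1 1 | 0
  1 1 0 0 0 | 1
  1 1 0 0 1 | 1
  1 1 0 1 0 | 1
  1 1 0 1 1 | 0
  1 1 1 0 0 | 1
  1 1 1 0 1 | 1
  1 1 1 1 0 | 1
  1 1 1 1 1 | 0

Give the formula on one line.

  ~e = 10101010101010101010101010101010
  ~c = 11110000111100001111000011110000
  (~c | b) = 11110000111111111111000011111111
  ~d = 11001100110011001100110011001100
  (e & ~d) = 01000100010001000100010001000100
  ((~c | b) & (e & ~d)) = 01000000010001000100000001000100
  (~e | ((~c | b) & (e & ~d))) = 11101010111011101110101011101110

(~e | ((~c | b) & (e & ~d)))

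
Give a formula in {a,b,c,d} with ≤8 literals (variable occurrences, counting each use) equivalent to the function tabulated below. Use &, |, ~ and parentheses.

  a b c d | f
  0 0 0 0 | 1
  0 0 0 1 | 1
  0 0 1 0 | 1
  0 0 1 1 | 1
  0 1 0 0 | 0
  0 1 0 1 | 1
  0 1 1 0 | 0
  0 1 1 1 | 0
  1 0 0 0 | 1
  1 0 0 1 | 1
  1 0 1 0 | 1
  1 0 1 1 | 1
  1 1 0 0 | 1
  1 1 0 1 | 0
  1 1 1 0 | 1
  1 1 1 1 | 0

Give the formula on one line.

((~a & (d & ~c)) | (~b | (a & (b & ~d))))

  ~a = 1111111100000000
  ~c = 1100110011001100
  (d & ~c) = 0100010001000100
  (~a & (d & ~c)) = 0100010000000000
  ~b = 1111000011110000
  ~d = 1010101010101010
  (b & ~d) = 0000101000001010
  (a & (b & ~d)) = 0000000000001010
  (~b | (a & (b & ~d))) = 1111000011111010
  ((~a & (d & ~c)) | (~b | (a & (b & ~d)))) = 1111010011111010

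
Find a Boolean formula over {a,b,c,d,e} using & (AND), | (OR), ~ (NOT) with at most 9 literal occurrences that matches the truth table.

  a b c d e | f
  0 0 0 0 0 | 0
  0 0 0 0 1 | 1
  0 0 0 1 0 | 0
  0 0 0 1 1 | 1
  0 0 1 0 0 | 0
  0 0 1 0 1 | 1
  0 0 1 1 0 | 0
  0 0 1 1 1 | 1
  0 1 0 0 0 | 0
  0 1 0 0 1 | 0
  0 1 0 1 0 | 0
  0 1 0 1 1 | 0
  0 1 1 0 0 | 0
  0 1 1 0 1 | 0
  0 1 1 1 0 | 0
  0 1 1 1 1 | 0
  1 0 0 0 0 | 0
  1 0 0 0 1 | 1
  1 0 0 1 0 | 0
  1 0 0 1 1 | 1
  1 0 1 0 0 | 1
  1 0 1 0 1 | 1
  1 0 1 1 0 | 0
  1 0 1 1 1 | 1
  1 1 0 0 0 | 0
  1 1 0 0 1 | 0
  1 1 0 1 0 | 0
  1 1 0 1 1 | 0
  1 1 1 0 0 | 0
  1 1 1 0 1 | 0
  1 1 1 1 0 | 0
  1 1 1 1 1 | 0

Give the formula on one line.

(((~c & b) | (e | (c & ~d))) & ((a | e) & ~b))

  ~c = 11110000111100001111000011110000
  (~c & b) = 00000000111100000000000011110000
  ~d = 11001100110011001100110011001100
  (c & ~d) = 00001100000011000000110000001100
  (e | (c & ~d)) = 01011101010111010101110101011101
  ((~c & b) | (e | (c & ~d))) = 01011101111111010101110111111101
  (a | e) = 01010101010101011111111111111111
  ~b = 11111111000000001111111100000000
  ((a | e) & ~b) = 01010101000000001111111100000000
  (((~c & b) | (e | (c & ~d))) & ((a | e) & ~b)) = 01010101000000000101110100000000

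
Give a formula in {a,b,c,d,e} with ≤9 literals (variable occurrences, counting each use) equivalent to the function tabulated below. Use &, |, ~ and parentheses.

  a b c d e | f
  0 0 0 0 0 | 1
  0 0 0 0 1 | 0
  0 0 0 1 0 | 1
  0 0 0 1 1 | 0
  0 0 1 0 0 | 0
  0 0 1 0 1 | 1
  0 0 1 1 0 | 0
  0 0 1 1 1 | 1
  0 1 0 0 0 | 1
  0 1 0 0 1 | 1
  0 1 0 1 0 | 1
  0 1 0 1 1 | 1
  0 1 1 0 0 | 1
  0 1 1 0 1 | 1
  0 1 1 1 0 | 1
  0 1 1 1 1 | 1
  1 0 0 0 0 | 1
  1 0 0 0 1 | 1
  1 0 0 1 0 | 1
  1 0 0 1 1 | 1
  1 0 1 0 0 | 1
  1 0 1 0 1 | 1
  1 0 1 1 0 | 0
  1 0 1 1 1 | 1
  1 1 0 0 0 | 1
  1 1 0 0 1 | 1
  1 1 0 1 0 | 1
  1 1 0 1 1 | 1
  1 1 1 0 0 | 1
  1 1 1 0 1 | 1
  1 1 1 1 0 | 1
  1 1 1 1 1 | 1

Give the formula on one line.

  ~c = 11110000111100001111000011110000
  ~e = 10101010101010101010101010101010
  (a | ~e) = 10101010101010101111111111111111
  (~c & (a | ~e)) = 10100000101000001111000011110000
  ~d = 11001100110011001100110011001100
  (~d & a) = 00000000000000001100110011001100
  (e & c) = 00000101000001010000010100000101
  (b | (e & c)) = 00000101111111110000010111111111
  ((~d & a) | (b | (e & c))) = 00000101111111111100110111111111
  ((~c & (a | ~e)) | ((~d & a) | (b | (e & c)))) = 10100101111111111111110111111111

((~c & (a | ~e)) | ((~d & a) | (b | (e & c))))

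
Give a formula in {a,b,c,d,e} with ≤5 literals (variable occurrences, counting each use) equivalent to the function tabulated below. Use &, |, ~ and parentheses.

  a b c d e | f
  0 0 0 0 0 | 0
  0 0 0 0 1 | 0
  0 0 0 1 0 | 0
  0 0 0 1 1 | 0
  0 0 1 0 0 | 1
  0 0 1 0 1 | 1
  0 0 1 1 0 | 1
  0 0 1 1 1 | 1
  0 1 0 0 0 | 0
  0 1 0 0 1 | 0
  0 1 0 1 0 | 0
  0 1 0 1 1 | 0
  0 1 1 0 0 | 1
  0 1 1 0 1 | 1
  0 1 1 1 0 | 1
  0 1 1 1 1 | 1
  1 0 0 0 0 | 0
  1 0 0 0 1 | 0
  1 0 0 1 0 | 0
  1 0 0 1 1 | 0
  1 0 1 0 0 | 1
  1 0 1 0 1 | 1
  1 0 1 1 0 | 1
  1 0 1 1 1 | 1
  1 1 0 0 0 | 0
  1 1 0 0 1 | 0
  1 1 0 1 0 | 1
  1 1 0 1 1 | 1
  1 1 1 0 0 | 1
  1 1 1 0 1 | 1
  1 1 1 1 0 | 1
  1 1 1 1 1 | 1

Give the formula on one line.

  (a & d) = 00000000000000000011001100110011
  (b & (a & d)) = 00000000000000000000000000110011
  ((b & (a & d)) | c) = 00001111000011110000111100111111

((b & (a & d)) | c)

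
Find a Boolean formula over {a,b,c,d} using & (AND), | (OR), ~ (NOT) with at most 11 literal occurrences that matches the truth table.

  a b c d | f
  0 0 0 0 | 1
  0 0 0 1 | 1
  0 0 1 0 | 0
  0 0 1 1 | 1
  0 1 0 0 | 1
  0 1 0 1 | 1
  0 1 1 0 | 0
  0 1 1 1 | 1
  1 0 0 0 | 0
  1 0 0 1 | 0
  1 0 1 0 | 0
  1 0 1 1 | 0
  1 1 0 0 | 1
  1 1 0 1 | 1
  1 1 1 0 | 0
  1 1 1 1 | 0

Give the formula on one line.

  ~c = 1100110011001100
  ~a = 1111111100000000
  (b | ~a) = 1111111100001111
  (~c & (b | ~a)) = 1100110000001100
  (d & b) = 0000010100000101
  ((d & b) & ~c) = 0000010000000100
  (~a & d) = 0101010100000000
  (((d & b) & ~c) | (~a & d)) = 0101010100000100
  ((~c & (b | ~a)) | (((d & b) & ~c) | (~a & d))) = 1101110100001100

((~c & (b | ~a)) | (((d & b) & ~c) | (~a & d)))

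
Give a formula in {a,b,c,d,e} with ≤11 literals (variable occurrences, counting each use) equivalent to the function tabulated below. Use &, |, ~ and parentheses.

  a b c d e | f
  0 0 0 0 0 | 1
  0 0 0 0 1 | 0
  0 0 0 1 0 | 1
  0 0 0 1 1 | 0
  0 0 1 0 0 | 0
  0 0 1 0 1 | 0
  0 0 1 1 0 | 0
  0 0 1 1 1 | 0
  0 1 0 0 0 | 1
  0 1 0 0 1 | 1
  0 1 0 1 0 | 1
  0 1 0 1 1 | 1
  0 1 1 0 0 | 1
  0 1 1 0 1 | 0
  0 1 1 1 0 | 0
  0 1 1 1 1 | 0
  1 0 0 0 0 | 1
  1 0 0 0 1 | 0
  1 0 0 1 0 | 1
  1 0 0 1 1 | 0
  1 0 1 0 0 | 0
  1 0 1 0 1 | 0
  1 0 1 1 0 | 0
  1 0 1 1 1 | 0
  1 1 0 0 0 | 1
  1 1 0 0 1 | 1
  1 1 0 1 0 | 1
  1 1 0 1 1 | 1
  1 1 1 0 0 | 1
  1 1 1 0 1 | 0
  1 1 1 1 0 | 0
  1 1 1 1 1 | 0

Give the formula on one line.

  ~e = 10101010101010101010101010101010
  ~b = 11111111000000001111111100000000
  (~e | ~b) = 11111111101010101111111110101010
  ~c = 11110000111100001111000011110000
  ((~e | ~b) | ~c) = 11111111111110101111111111111010
  (~e & ~c) = 10100000101000001010000010100000
  ~d = 11001100110011001100110011001100
  (~c | ~d) = 11111100111111001111110011111100
  ((~c | ~d) & b) = 00000000111111000000000011111100
  ((~e & ~c) | ((~c | ~d) & b)) = 10100000111111001010000011111100
  (((~e | ~b) | ~c) & ((~e & ~c) | ((~c | ~d) & b))) = 10100000111110001010000011111000

(((~e | ~b) | ~c) & ((~e & ~c) | ((~c | ~d) & b)))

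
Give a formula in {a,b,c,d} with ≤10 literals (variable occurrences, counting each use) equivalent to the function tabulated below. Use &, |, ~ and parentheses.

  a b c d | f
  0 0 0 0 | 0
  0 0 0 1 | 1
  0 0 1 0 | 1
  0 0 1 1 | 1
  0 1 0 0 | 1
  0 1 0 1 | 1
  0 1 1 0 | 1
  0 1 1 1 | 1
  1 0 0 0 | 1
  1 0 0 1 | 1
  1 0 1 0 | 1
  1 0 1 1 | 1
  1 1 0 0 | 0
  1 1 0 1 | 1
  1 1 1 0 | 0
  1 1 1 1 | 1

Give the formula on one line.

((d | (~a | ~b)) & ((~a & d) | (a | (c | b))))

  ~a = 1111111100000000
  ~b = 1111000011110000
  (~a | ~b) = 1111111111110000
  (d | (~a | ~b)) = 1111111111110101
  (~a & d) = 0101010100000000
  (c | b) = 0011111100111111
  (a | (c | b)) = 0011111111111111
  ((~a & d) | (a | (c | b))) = 0111111111111111
  ((d | (~a | ~b)) & ((~a & d) | (a | (c | b)))) = 0111111111110101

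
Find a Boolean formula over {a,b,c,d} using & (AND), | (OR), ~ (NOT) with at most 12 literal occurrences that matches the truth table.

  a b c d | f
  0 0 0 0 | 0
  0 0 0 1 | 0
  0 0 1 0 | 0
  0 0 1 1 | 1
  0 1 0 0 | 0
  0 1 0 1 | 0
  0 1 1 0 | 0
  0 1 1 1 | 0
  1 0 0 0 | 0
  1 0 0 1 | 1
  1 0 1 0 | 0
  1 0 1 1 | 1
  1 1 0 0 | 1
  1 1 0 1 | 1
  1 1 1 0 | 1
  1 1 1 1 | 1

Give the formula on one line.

((a | ((a | ~b) & (b | (c & ~b)))) & (d | (b & a)))

  ~b = 1111000011110000
  (a | ~b) = 1111000011111111
  (c & ~b) = 0011000000110000
  (b | (c & ~b)) = 0011111100111111
  ((a | ~b) & (b | (c & ~b))) = 0011000000111111
  (a | ((a | ~b) & (b | (c & ~b)))) = 0011000011111111
  (b & a) = 0000000000001111
  (d | (b & a)) = 0101010101011111
  ((a | ((a | ~b) & (b | (c & ~b)))) & (d | (b & a))) = 0001000001011111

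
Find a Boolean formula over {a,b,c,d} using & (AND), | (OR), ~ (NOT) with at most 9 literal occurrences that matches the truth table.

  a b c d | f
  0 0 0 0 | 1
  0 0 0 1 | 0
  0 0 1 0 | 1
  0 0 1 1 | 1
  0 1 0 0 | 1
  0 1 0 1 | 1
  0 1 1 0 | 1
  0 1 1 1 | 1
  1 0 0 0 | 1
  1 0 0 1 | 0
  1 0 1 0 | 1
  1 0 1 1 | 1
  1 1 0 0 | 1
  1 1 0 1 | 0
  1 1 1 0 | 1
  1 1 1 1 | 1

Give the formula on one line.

  ~d = 1010101010101010
  (~d | c) = 1011101110111011
  ~a = 1111111100000000
  (~a & d) = 0101010100000000
  ~c = 1100110011001100
  (d & b) = 0000010100000101
  ((d & b) | c) = 0011011100110111
  (~c & ((d & b) | c)) = 0000010000000100
  ((~c & ((d & b) | c)) | ~d) = 1010111010101110
  ((~a & d) & ((~c & ((d & b) | c)) | ~d)) = 0000010000000000
  ((~d | c) | ((~a & d) & ((~c & ((d & b) | c)) | ~d))) = 1011111110111011

((~d | c) | ((~a & d) & ((~c & ((d & b) | c)) | ~d)))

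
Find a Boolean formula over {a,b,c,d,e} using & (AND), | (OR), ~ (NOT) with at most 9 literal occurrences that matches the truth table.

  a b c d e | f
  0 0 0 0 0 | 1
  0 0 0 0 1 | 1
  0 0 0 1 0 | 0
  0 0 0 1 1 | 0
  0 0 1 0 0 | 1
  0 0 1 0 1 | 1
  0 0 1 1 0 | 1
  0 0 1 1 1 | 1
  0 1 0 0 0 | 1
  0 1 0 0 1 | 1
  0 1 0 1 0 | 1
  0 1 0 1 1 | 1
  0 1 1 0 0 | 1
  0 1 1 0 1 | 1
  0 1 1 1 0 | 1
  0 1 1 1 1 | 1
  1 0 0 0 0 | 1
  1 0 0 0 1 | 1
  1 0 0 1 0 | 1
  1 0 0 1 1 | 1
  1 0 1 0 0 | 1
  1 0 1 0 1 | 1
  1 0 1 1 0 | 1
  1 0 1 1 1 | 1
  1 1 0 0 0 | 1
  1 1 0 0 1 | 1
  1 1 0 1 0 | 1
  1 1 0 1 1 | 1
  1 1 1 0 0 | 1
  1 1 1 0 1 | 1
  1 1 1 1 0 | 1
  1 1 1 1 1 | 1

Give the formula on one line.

(((b | c) | ~d) | (a & ((e | ~a) | ~c)))

  (b | c) = 00001111111111110000111111111111
  ~d = 11001100110011001100110011001100
  ((b | c) | ~d) = 11001111111111111100111111111111
  ~a = 11111111111111110000000000000000
  (e | ~a) = 11111111111111110101010101010101
  ~c = 11110000111100001111000011110000
  ((e | ~a) | ~c) = 11111111111111111111010111110101
  (a & ((e | ~a) | ~c)) = 00000000000000001111010111110101
  (((b | c) | ~d) | (a & ((e | ~a) | ~c))) = 11001111111111111111111111111111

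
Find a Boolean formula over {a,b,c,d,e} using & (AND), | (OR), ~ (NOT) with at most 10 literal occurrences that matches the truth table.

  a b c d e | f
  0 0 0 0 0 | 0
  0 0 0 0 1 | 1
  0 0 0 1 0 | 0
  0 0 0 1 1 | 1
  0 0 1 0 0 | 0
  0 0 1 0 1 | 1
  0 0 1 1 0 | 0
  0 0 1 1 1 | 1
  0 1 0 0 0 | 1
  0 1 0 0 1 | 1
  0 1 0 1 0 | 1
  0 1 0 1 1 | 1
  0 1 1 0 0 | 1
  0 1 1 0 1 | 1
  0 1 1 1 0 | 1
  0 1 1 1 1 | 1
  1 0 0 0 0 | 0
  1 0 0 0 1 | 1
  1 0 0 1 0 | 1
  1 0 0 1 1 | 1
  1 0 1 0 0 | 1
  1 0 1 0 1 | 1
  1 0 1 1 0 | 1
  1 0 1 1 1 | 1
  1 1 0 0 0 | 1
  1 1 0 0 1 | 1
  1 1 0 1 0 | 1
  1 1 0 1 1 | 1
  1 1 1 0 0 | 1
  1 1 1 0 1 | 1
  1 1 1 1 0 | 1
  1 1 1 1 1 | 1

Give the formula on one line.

  (b | e) = 01010101111111110101010111111111
  ~e = 10101010101010101010101010101010
  (~e & a) = 00000000000000001010101010101010
  ~b = 11111111000000001111111100000000
  ((~e & a) & ~b) = 00000000000000001010101000000000
  (d & ((~e & a) & ~b)) = 00000000000000000010001000000000
  ((d & ((~e & a) & ~b)) | c) = 00001111000011110010111100001111
  (a & ((d & ((~e & a) & ~b)) | c)) = 00000000000000000010111100001111
  ((b | e) | (a & ((d & ((~e & a) & ~b)) | c))) = 01010101111111110111111111111111

((b | e) | (a & ((d & ((~e & a) & ~b)) | c)))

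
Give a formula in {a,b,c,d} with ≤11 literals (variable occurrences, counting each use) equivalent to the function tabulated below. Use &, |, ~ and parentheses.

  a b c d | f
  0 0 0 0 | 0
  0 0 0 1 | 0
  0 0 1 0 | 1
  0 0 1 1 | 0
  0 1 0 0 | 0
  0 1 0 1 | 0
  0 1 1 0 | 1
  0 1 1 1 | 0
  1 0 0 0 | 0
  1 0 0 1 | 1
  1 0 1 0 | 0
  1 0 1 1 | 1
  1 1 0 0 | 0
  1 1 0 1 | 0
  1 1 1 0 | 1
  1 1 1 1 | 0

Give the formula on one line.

(((c & ~d) & (b | (~a | ~c))) | (~b & (d & a)))

  ~d = 1010101010101010
  (c & ~d) = 0010001000100010
  ~a = 1111111100000000
  ~c = 1100110011001100
  (~a | ~c) = 1111111111001100
  (b | (~a | ~c)) = 1111111111001111
  ((c & ~d) & (b | (~a | ~c))) = 0010001000000010
  ~b = 1111000011110000
  (d & a) = 0000000001010101
  (~b & (d & a)) = 0000000001010000
  (((c & ~d) & (b | (~a | ~c))) | (~b & (d & a))) = 0010001001010010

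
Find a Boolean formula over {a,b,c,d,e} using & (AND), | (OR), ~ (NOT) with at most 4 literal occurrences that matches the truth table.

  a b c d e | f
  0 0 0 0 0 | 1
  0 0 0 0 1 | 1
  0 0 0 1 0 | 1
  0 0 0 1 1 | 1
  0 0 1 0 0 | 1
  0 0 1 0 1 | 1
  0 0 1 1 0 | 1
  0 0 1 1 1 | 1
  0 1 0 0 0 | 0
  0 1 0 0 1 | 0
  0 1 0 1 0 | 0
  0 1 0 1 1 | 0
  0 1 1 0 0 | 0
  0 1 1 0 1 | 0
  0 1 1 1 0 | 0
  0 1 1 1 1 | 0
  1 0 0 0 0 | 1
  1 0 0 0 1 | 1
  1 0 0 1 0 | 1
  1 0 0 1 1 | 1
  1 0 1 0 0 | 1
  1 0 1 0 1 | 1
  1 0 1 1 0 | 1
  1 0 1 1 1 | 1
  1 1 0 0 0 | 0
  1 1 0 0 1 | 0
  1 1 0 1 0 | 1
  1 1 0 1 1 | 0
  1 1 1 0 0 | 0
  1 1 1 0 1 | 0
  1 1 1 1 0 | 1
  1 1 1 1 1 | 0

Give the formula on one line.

(((~e & d) & a) | ~b)

  ~e = 10101010101010101010101010101010
  (~e & d) = 00100010001000100010001000100010
  ((~e & d) & a) = 00000000000000000010001000100010
  ~b = 11111111000000001111111100000000
  (((~e & d) & a) | ~b) = 11111111000000001111111100100010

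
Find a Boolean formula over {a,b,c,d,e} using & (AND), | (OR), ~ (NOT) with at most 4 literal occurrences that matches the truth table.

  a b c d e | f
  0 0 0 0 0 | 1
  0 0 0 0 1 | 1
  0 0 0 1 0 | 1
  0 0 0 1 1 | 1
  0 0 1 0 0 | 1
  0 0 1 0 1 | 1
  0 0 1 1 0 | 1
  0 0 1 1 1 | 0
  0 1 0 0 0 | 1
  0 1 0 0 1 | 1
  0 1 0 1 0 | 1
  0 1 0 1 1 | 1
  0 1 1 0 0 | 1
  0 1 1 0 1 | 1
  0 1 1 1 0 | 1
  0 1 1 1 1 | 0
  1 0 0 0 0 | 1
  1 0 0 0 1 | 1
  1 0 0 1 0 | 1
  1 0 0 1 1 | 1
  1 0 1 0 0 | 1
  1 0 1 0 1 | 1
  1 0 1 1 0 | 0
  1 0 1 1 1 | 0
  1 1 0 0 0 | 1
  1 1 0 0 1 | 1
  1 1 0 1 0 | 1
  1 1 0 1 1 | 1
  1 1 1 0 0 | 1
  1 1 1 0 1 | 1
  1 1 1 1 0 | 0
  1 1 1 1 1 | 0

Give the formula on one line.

(~d | (~c | (~a & ~e)))

  ~d = 11001100110011001100110011001100
  ~c = 11110000111100001111000011110000
  ~a = 11111111111111110000000000000000
  ~e = 10101010101010101010101010101010
  (~a & ~e) = 10101010101010100000000000000000
  (~c | (~a & ~e)) = 11111010111110101111000011110000
  (~d | (~c | (~a & ~e))) = 11111110111111101111110011111100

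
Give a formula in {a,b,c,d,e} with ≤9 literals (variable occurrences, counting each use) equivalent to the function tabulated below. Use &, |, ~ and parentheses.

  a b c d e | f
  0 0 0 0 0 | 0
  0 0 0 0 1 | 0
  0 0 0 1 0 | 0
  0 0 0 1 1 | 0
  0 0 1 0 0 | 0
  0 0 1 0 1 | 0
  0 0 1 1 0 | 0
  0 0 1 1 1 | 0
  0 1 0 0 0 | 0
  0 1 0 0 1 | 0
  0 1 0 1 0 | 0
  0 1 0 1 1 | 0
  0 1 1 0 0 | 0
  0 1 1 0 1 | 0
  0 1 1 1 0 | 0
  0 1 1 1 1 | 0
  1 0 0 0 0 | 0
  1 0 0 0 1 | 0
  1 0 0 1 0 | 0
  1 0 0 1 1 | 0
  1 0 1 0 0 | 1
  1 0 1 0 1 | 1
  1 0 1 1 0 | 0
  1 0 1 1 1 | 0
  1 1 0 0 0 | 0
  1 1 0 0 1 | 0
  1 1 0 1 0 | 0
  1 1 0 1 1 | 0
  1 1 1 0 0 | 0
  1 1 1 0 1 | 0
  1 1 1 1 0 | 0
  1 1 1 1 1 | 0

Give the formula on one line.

  ~b = 11111111000000001111111100000000
  (~b & a) = 00000000000000001111111100000000
  (d | b) = 00110011111111110011001111111111
  ((d | b) | c) = 00111111111111110011111111111111
  ~d = 11001100110011001100110011001100
  (((d | b) | c) & ~d) = 00001100110011000000110011001100
  ((~b & a) & (((d | b) | c) & ~d)) = 00000000000000000000110000000000

((~b & a) & (((d | b) | c) & ~d))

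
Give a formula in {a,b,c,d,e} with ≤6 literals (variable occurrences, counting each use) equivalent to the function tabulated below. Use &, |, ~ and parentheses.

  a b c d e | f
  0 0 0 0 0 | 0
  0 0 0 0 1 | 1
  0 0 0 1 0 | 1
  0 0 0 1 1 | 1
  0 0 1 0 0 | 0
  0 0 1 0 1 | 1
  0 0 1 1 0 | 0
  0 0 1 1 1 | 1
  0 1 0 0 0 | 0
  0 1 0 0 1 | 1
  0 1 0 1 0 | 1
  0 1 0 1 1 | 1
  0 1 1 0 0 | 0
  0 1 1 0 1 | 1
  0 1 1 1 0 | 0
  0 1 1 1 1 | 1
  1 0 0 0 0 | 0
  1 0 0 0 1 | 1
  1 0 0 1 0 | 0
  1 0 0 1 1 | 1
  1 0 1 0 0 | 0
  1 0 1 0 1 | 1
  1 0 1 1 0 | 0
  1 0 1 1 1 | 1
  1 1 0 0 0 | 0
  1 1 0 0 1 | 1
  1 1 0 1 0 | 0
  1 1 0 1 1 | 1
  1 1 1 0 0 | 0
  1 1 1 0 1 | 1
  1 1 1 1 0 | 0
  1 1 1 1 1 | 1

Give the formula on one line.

((~a & (d & ~c)) | e)

  ~a = 11111111111111110000000000000000
  ~c = 11110000111100001111000011110000
  (d & ~c) = 00110000001100000011000000110000
  (~a & (d & ~c)) = 00110000001100000000000000000000
  ((~a & (d & ~c)) | e) = 01110101011101010101010101010101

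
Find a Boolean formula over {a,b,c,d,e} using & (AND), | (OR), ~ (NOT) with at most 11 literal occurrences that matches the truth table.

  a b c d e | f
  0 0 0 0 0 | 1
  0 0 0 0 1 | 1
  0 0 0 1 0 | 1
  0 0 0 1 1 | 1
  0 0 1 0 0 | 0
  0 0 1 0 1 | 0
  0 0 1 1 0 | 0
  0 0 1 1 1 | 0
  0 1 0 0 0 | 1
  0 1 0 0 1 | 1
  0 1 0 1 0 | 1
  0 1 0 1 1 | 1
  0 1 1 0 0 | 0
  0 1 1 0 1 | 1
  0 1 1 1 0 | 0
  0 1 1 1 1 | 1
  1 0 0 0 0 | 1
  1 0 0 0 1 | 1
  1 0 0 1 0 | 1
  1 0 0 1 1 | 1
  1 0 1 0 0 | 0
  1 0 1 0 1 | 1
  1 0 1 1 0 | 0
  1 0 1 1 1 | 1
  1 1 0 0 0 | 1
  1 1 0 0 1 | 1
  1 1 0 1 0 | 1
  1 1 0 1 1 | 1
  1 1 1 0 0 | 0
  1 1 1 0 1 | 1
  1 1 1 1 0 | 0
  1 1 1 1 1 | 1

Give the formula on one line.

((e & ~c) | (((c & b) | (~e | a)) & (e | ~c)))

  ~c = 11110000111100001111000011110000
  (e & ~c) = 01010000010100000101000001010000
  (c & b) = 00000000000011110000000000001111
  ~e = 10101010101010101010101010101010
  (~e | a) = 10101010101010101111111111111111
  ((c & b) | (~e | a)) = 10101010101011111111111111111111
  (e | ~c) = 11110101111101011111010111110101
  (((c & b) | (~e | a)) & (e | ~c)) = 10100000101001011111010111110101
  ((e & ~c) | (((c & b) | (~e | a)) & (e | ~c))) = 11110000111101011111010111110101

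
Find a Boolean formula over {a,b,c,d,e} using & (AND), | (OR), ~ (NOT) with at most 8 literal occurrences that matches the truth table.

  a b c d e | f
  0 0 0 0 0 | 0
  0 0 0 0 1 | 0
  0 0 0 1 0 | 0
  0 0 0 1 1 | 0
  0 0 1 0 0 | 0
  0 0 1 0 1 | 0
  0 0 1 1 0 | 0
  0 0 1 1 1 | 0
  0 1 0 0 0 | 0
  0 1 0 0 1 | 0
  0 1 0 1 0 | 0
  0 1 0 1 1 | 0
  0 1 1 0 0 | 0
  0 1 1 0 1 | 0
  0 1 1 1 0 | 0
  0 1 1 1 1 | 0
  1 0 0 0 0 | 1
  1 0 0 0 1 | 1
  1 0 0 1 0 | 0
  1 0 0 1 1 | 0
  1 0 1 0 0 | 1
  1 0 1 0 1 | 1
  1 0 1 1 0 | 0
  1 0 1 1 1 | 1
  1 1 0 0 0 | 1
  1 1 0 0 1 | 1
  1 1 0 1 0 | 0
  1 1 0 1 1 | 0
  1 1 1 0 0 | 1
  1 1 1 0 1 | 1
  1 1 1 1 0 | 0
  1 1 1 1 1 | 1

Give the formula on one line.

  ~b = 11111111000000001111111100000000
  (~b | a) = 11111111000000001111111111111111
  ~d = 11001100110011001100110011001100
  ((~b | a) & ~d) = 11001100000000001100110011001100
  (c | ~b) = 11111111000011111111111100001111
  (e & (c | ~b)) = 01010101000001010101010100000101
  ((e & (c | ~b)) & c) = 00000101000001010000010100000101
  (((~b | a) & ~d) | ((e & (c | ~b)) & c)) = 11001101000001011100110111001101
  (a & (((~b | a) & ~d) | ((e & (c | ~b)) & c))) = 00000000000000001100110111001101

(a & (((~b | a) & ~d) | ((e & (c | ~b)) & c)))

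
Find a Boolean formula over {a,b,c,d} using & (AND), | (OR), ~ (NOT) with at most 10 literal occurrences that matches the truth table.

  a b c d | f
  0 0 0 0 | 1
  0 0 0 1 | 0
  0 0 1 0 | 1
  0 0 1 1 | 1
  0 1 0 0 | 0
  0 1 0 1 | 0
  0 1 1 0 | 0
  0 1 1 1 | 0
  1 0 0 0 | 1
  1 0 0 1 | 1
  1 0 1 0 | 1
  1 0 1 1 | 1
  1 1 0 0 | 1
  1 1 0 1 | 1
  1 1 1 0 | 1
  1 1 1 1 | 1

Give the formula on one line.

  ~b = 1111000011110000
  ~d = 1010101010101010
  (~b & ~d) = 1010000010100000
  ~a = 1111111100000000
  (~a & d) = 0101010100000000
  (~b | ~d) = 1111101011111010
  ((~b | ~d) | a) = 1111101011111111
  (c & ((~b | ~d) | a)) = 0011001000110011
  ((~a & d) & (c & ((~b | ~d) | a))) = 0001000000000000
  (((~a & d) & (c & ((~b | ~d) | a))) | a) = 0001000011111111
  ((~b & ~d) | (((~a & d) & (c & ((~b | ~d) | a))) | a)) = 1011000011111111

((~b & ~d) | (((~a & d) & (c & ((~b | ~d) | a))) | a))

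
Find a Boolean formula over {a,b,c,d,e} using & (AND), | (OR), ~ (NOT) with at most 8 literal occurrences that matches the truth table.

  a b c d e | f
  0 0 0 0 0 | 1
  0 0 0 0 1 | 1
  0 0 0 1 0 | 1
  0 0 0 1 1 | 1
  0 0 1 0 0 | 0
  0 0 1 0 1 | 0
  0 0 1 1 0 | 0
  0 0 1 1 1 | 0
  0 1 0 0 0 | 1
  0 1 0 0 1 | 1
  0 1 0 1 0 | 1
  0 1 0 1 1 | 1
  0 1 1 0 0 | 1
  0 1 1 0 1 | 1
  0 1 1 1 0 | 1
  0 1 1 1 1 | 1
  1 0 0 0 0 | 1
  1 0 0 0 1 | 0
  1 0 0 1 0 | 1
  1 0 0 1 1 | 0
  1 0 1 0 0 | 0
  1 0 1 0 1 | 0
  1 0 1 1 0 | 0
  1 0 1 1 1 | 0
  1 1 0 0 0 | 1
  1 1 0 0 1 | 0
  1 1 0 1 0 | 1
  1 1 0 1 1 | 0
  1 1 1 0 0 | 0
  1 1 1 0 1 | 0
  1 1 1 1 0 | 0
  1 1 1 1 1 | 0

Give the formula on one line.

((~c | (~a & b)) & (~a | ~e))

  ~c = 11110000111100001111000011110000
  ~a = 11111111111111110000000000000000
  (~a & b) = 00000000111111110000000000000000
  (~c | (~a & b)) = 11110000111111111111000011110000
  ~e = 10101010101010101010101010101010
  (~a | ~e) = 11111111111111111010101010101010
  ((~c | (~a & b)) & (~a | ~e)) = 11110000111111111010000010100000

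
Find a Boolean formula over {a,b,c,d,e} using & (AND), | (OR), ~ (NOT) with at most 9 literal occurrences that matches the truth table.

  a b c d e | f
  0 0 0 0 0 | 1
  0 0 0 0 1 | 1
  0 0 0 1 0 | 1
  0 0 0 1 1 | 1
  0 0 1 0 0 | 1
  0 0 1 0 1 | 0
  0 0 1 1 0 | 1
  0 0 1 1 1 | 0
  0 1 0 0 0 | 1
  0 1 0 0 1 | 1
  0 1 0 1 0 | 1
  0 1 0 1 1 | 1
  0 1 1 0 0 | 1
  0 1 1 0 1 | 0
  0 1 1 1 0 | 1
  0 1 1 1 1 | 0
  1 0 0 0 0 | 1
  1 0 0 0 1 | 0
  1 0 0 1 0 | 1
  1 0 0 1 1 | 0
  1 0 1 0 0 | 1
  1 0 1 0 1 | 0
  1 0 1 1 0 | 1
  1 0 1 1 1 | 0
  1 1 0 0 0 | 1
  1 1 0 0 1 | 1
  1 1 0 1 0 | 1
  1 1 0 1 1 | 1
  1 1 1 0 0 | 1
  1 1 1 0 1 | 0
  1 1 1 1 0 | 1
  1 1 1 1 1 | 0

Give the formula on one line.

((~e | ~c) & (~a | ((c | b) | ~e)))

  ~e = 10101010101010101010101010101010
  ~c = 11110000111100001111000011110000
  (~e | ~c) = 11111010111110101111101011111010
  ~a = 11111111111111110000000000000000
  (c | b) = 00001111111111110000111111111111
  ((c | b) | ~e) = 10101111111111111010111111111111
  (~a | ((c | b) | ~e)) = 11111111111111111010111111111111
  ((~e | ~c) & (~a | ((c | b) | ~e))) = 11111010111110101010101011111010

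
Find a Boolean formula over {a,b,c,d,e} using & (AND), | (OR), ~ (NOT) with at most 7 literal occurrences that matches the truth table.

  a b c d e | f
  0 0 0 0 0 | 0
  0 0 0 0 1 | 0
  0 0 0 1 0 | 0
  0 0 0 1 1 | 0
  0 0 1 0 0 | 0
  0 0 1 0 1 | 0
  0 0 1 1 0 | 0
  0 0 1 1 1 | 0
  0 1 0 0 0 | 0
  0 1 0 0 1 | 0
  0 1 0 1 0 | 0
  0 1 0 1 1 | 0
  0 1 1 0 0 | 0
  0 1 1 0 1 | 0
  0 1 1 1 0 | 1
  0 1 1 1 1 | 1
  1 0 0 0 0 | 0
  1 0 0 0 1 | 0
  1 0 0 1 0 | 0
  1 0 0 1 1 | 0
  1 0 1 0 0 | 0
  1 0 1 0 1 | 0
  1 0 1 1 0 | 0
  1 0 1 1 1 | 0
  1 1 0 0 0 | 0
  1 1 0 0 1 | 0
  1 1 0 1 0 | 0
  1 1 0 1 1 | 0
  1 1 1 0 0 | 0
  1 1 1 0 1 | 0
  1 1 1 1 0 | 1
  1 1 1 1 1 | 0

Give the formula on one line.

((~e | (~a & b)) & ((b & d) & c))

  ~e = 10101010101010101010101010101010
  ~a = 11111111111111110000000000000000
  (~a & b) = 00000000111111110000000000000000
  (~e | (~a & b)) = 10101010111111111010101010101010
  (b & d) = 00000000001100110000000000110011
  ((b & d) & c) = 00000000000000110000000000000011
  ((~e | (~a & b)) & ((b & d) & c)) = 00000000000000110000000000000010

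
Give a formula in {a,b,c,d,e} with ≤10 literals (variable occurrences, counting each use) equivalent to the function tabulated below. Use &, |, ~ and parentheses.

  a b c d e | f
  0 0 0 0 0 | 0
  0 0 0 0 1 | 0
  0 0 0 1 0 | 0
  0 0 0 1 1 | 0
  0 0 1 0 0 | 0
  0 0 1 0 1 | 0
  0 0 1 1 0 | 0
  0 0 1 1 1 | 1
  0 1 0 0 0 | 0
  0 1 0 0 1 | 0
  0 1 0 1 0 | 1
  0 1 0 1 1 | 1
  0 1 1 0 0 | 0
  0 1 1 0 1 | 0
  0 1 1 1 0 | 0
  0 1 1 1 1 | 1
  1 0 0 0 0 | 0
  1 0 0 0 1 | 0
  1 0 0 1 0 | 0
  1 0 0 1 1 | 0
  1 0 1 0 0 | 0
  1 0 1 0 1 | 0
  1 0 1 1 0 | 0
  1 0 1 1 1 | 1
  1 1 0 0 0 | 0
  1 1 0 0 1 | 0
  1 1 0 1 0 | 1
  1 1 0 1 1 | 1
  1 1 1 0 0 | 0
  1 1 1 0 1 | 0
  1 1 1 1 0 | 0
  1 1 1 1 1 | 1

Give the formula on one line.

(((b | (c & d)) & ((c & e) | (~c & d))) & (~c | d))

  (c & d) = 00000011000000110000001100000011
  (b | (c & d)) = 00000011111111110000001111111111
  (c & e) = 00000101000001010000010100000101
  ~c = 11110000111100001111000011110000
  (~c & d) = 00110000001100000011000000110000
  ((c & e) | (~c & d)) = 00110101001101010011010100110101
  ((b | (c & d)) & ((c & e) | (~c & d))) = 00000001001101010000000100110101
  (~c | d) = 11110011111100111111001111110011
  (((b | (c & d)) & ((c & e) | (~c & d))) & (~c | d)) = 00000001001100010000000100110001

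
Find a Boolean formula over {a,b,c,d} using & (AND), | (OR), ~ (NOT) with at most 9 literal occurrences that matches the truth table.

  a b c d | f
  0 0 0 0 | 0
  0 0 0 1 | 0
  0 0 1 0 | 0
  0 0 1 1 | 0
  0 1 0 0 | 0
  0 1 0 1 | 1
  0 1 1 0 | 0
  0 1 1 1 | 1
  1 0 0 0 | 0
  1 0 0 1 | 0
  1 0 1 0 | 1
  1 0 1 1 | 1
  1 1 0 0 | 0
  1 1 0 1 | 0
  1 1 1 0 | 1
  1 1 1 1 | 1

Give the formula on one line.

  (b & d) = 0000010100000101
  (a | (b & d)) = 0000010111111111
  ~a = 1111111100000000
  ~d = 1010101010101010
  (b | ~d) = 1010111110101111
  (~a & (b | ~d)) = 1010111100000000
  ((~a & (b | ~d)) | c) = 1011111100110011
  ((a | (b & d)) & ((~a & (b | ~d)) | c)) = 0000010100110011

((a | (b & d)) & ((~a & (b | ~d)) | c))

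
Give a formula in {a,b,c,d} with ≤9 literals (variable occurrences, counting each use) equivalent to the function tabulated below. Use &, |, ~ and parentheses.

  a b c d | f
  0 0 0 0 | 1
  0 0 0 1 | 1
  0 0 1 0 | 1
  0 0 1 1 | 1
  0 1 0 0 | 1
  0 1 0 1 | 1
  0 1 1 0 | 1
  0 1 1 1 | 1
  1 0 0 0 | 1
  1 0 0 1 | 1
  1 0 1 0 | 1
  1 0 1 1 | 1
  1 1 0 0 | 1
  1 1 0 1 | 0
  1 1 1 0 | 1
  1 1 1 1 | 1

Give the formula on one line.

  ~d = 1010101010101010
  (c | ~d) = 1011101110111011
  ~a = 1111111100000000
  (~a & b) = 0000111100000000
  ((c | ~d) | (~a & b)) = 1011111110111011
  ~b = 1111000011110000
  ~c = 1100110011001100
  (~c & (~a & b)) = 0000110000000000
  (~b | (~c & (~a & b))) = 1111110011110000
  (((c | ~d) | (~a & b)) | (~b | (~c & (~a & b)))) = 1111111111111011

(((c | ~d) | (~a & b)) | (~b | (~c & (~a & b))))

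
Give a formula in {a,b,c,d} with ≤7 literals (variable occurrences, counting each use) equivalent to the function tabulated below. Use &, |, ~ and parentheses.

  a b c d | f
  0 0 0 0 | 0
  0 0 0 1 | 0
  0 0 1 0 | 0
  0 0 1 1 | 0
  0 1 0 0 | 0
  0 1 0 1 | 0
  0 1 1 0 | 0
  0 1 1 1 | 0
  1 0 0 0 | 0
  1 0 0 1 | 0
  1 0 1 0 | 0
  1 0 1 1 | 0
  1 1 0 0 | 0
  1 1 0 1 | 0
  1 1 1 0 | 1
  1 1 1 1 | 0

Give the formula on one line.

  (b | d) = 0101111101011111
  ~a = 1111111100000000
  ((b | d) | ~a) = 1111111101011111
  ~d = 1010101010101010
  (~d & a) = 0000000010101010
  ((~d & a) & c) = 0000000000100010
  (((b | d) | ~a) & ((~d & a) & c)) = 0000000000000010

(((b | d) | ~a) & ((~d & a) & c))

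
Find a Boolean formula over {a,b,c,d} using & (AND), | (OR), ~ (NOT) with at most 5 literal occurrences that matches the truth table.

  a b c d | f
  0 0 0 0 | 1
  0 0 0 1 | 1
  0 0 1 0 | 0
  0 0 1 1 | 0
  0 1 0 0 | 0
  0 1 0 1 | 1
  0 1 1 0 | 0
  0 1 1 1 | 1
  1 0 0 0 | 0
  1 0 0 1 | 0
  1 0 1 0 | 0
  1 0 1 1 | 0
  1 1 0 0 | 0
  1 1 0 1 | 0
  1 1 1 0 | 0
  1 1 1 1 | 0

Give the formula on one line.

  ~b = 1111000011110000
  (d | ~b) = 1111010111110101
  ~a = 1111111100000000
  ((d | ~b) & ~a) = 1111010100000000
  ~c = 1100110011001100
  (~c | b) = 1100111111001111
  (((d | ~b) & ~a) & (~c | b)) = 1100010100000000

(((d | ~b) & ~a) & (~c | b))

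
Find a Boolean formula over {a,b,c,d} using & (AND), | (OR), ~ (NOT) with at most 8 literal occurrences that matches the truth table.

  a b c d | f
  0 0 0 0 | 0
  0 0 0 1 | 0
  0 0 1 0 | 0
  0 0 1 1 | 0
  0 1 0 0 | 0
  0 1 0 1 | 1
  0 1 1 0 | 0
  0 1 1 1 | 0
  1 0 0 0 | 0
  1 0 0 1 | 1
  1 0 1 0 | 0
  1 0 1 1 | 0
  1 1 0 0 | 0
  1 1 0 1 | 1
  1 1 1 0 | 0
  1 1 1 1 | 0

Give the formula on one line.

((d & ~c) & (~c & (a | (b | ~d))))

  ~c = 1100110011001100
  (d & ~c) = 0100010001000100
  ~d = 1010101010101010
  (b | ~d) = 1010111110101111
  (a | (b | ~d)) = 1010111111111111
  (~c & (a | (b | ~d))) = 1000110011001100
  ((d & ~c) & (~c & (a | (b | ~d)))) = 0000010001000100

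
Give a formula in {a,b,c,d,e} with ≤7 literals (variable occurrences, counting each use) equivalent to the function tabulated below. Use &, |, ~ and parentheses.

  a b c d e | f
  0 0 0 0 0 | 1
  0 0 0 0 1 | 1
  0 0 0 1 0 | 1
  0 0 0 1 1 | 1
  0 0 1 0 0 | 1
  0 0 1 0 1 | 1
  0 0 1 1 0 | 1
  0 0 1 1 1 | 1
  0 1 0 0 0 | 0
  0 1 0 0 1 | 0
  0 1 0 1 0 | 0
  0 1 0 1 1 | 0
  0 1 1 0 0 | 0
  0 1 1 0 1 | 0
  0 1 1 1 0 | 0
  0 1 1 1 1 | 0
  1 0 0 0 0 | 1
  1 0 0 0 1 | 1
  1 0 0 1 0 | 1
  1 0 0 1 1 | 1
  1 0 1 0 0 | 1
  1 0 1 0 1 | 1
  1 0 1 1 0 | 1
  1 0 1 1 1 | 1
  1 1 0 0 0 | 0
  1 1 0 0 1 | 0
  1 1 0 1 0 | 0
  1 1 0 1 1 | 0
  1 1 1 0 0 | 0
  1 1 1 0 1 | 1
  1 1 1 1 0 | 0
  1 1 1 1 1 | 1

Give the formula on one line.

  ~b = 11111111000000001111111100000000
  (e | ~b) = 11111111010101011111111101010101
  ((e | ~b) & a) = 00000000000000001111111101010101
  (((e | ~b) & a) & c) = 00000000000000000000111100000101
  ((((e | ~b) & a) & c) | ~b) = 11111111000000001111111100000101

((((e | ~b) & a) & c) | ~b)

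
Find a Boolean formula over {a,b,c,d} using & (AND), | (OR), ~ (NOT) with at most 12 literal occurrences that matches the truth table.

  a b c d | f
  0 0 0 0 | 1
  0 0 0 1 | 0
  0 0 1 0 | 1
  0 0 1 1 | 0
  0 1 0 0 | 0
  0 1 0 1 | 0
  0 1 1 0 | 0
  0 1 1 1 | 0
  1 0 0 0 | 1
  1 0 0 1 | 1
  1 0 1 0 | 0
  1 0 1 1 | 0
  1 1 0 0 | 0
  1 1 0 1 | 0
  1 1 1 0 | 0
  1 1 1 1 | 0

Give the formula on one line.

((((~c & ~b) | c) & ((~c & a) | ~d)) & ((~b & ~a) | ~c))

  ~c = 1100110011001100
  ~b = 1111000011110000
  (~c & ~b) = 1100000011000000
  ((~c & ~b) | c) = 1111001111110011
  (~c & a) = 0000000011001100
  ~d = 1010101010101010
  ((~c & a) | ~d) = 1010101011101110
  (((~c & ~b) | c) & ((~c & a) | ~d)) = 1010001011100010
  ~a = 1111111100000000
  (~b & ~a) = 1111000000000000
  ((~b & ~a) | ~c) = 1111110011001100
  ((((~c & ~b) | c) & ((~c & a) | ~d)) & ((~b & ~a) | ~c)) = 1010000011000000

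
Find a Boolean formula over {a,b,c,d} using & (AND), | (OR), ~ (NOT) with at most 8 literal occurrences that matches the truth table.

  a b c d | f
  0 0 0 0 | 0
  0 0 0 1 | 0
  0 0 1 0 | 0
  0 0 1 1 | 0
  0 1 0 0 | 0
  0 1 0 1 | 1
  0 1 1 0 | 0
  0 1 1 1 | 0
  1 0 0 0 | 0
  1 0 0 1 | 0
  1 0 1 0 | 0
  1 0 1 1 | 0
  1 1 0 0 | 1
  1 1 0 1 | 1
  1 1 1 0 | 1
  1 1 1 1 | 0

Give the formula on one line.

  (d | b) = 0101111101011111
  (a | d) = 0101010111111111
  ~d = 1010101010101010
  ((a | d) & ~d) = 0000000010101010
  ((d | b) & ((a | d) & ~d)) = 0000000000001010
  (b & d) = 0000010100000101
  ~c = 1100110011001100
  ((b & d) & ~c) = 0000010000000100
  (((d | b) & ((a | d) & ~d)) | ((b & d) & ~c)) = 0000010000001110

(((d | b) & ((a | d) & ~d)) | ((b & d) & ~c))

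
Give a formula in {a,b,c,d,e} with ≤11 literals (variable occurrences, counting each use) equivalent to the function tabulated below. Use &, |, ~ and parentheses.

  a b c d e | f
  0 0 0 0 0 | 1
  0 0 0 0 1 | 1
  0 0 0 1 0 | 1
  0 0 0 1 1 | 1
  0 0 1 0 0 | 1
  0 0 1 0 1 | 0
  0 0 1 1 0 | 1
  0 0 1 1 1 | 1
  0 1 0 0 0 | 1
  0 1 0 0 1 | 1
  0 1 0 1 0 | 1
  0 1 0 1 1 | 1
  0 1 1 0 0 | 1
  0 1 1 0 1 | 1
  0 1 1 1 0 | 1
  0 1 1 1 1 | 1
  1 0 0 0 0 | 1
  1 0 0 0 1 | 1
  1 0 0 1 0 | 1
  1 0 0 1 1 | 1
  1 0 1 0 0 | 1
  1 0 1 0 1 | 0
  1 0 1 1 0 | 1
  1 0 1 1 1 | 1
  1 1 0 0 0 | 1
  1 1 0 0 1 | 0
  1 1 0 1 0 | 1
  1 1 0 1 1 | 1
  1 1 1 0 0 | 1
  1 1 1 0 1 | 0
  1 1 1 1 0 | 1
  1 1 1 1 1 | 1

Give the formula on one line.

((~e | ((~c | b) & (~a | d))) | (d | ((~e | ~b) & ~c)))

  ~e = 10101010101010101010101010101010
  ~c = 11110000111100001111000011110000
  (~c | b) = 11110000111111111111000011111111
  ~a = 11111111111111110000000000000000
  (~a | d) = 11111111111111110011001100110011
  ((~c | b) & (~a | d)) = 11110000111111110011000000110011
  (~e | ((~c | b) & (~a | d))) = 11111010111111111011101010111011
  ~b = 11111111000000001111111100000000
  (~e | ~b) = 11111111101010101111111110101010
  ((~e | ~b) & ~c) = 11110000101000001111000010100000
  (d | ((~e | ~b) & ~c)) = 11110011101100111111001110110011
  ((~e | ((~c | b) & (~a | d))) | (d | ((~e | ~b) & ~c))) = 11111011111111111111101110111011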